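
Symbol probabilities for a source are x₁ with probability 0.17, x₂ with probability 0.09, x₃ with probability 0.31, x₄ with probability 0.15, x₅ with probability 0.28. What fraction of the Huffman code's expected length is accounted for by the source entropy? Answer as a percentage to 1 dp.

Entropy H = −Σ p log₂ p ≈ 2.1958 bits.
Huffman merges: 9/100+3/20→6/25; 17/100+6/25→41/100; 7/25+31/100→59/100; 41/100+59/100→1. L = 56/25 ≈ 2.2400.
Efficiency = H/L = 2.1958/2.2400 = 98.0%.

98.0%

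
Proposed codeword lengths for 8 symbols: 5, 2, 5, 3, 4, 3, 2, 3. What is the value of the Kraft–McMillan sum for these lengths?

1

With common denominator 2^5 = 32: Σ 2^(−ℓᵢ) = 1/32 + 8/32 + 1/32 + 4/32 + 2/32 + 4/32 + 8/32 + 4/32 = 32/32 = 1.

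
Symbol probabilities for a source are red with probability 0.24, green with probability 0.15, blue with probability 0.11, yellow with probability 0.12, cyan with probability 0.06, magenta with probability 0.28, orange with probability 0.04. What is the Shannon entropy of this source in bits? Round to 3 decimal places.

2.566 bits

H = −Σ pᵢ log₂ pᵢ.
−0.24·log₂(0.24) = 0.4941
−0.15·log₂(0.15) = 0.4105
−0.11·log₂(0.11) = 0.3503
−0.12·log₂(0.12) = 0.3671
−0.06·log₂(0.06) = 0.2435
−0.28·log₂(0.28) = 0.5142
−0.04·log₂(0.04) = 0.1858
Sum ≈ 2.5655 → 2.566 bits.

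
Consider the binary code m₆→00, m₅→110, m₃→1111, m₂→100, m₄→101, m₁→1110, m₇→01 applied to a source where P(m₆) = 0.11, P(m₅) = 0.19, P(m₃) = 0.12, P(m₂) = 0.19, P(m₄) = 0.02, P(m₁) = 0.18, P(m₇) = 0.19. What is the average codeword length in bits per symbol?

3 bits/symbol

L̄ = Σ pᵢ·ℓᵢ = 0.11·2 + 0.19·3 + 0.12·4 + 0.19·3 + 0.02·3 + 0.18·4 + 0.19·2 = 3 bits/symbol.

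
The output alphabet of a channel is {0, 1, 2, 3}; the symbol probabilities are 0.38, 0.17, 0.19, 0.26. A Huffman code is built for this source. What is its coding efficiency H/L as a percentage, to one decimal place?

97.3%

Entropy H = −Σ p log₂ p ≈ 1.9256 bits.
Huffman merges: 17/100+19/100→9/25; 13/50+9/25→31/50; 19/50+31/50→1. L = 99/50 ≈ 1.9800.
Efficiency = H/L = 1.9256/1.9800 = 97.3%.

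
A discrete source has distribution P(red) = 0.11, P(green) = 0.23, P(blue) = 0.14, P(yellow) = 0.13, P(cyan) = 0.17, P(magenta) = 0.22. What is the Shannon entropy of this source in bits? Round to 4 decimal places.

H = −Σ pᵢ log₂ pᵢ.
−0.11·log₂(0.11) = 0.3503
−0.23·log₂(0.23) = 0.4877
−0.14·log₂(0.14) = 0.3971
−0.13·log₂(0.13) = 0.3826
−0.17·log₂(0.17) = 0.4346
−0.22·log₂(0.22) = 0.4806
Sum ≈ 2.5329 → 2.5329 bits.

2.5329 bits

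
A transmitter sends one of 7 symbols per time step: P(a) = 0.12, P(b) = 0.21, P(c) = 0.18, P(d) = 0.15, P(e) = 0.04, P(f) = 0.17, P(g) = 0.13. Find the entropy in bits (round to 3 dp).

H = −Σ pᵢ log₂ pᵢ.
−0.12·log₂(0.12) = 0.3671
−0.21·log₂(0.21) = 0.4728
−0.18·log₂(0.18) = 0.4453
−0.15·log₂(0.15) = 0.4105
−0.04·log₂(0.04) = 0.1858
−0.17·log₂(0.17) = 0.4346
−0.13·log₂(0.13) = 0.3826
Sum ≈ 2.6987 → 2.699 bits.

2.699 bits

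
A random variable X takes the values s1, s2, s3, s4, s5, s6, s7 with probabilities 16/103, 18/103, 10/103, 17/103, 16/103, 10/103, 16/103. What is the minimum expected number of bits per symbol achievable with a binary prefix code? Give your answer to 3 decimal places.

Repeatedly combine the two least-probable nodes; the expected code length is the sum of the merged weights.
merge 10/103 + 10/103 → 20/103
merge 16/103 + 16/103 → 32/103
merge 16/103 + 17/103 → 33/103
merge 18/103 + 20/103 → 38/103
merge 32/103 + 33/103 → 65/103
merge 38/103 + 65/103 → 1
L = 20/103 + 32/103 + 33/103 + 38/103 + 65/103 + 1 = 291/103 ≈ 2.825 bits/symbol.

2.825 bits/symbol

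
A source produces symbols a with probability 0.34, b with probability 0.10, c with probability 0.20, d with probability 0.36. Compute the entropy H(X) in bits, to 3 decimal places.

1.856 bits

H = −Σ pᵢ log₂ pᵢ.
−0.34·log₂(0.34) = 0.5292
−0.10·log₂(0.10) = 0.3322
−0.20·log₂(0.20) = 0.4644
−0.36·log₂(0.36) = 0.5306
Sum ≈ 1.8564 → 1.856 bits.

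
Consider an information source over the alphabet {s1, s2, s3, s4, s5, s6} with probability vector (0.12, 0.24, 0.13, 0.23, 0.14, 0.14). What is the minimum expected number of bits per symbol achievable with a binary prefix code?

2.53 bits/symbol

Repeatedly combine the two least-probable nodes; the expected code length is the sum of the merged weights.
merge 3/25 + 13/100 → 1/4
merge 7/50 + 7/50 → 7/25
merge 23/100 + 6/25 → 47/100
merge 1/4 + 7/25 → 53/100
merge 47/100 + 53/100 → 1
L = 1/4 + 7/25 + 47/100 + 53/100 + 1 = 253/100 = 2.53 bits/symbol.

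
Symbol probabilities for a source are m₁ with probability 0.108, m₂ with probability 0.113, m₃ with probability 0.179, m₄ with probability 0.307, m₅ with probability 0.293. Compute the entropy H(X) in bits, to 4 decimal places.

H = −Σ pᵢ log₂ pᵢ.
−0.108·log₂(0.108) = 0.3468
−0.113·log₂(0.113) = 0.3555
−0.179·log₂(0.179) = 0.4443
−0.307·log₂(0.307) = 0.5230
−0.293·log₂(0.293) = 0.5189
Sum ≈ 2.1884 → 2.1884 bits.

2.1884 bits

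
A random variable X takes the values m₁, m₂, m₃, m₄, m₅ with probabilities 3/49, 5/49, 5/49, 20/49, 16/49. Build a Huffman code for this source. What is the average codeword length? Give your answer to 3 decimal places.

Repeatedly combine the two least-probable nodes; the expected code length is the sum of the merged weights.
merge 3/49 + 5/49 → 8/49
merge 5/49 + 8/49 → 13/49
merge 13/49 + 16/49 → 29/49
merge 20/49 + 29/49 → 1
L = 8/49 + 13/49 + 29/49 + 1 = 99/49 ≈ 2.020 bits/symbol.

2.020 bits/symbol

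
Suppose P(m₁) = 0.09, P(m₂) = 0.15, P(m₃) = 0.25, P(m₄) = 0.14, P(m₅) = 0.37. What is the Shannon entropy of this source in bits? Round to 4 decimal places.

2.1510 bits

H = −Σ pᵢ log₂ pᵢ.
−0.09·log₂(0.09) = 0.3127
−0.15·log₂(0.15) = 0.4105
−0.25·log₂(0.25) = 0.5000
−0.14·log₂(0.14) = 0.3971
−0.37·log₂(0.37) = 0.5307
Sum ≈ 2.1510 → 2.1510 bits.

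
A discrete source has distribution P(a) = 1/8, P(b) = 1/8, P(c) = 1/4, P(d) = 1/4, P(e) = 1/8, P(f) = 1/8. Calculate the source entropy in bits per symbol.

2.5 bits

Each probability is a power of 1/2, so log₂(1/p) is an integer.
H = Σ p·log₂(1/p) = 1/8·3 + 1/8·3 + 1/4·2 + 1/4·2 + 1/8·3 + 1/8·3 = 2.5 bits.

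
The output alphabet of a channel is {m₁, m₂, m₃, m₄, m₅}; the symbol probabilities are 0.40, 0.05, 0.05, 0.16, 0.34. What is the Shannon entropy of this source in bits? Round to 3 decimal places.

1.913 bits

H = −Σ pᵢ log₂ pᵢ.
−0.40·log₂(0.40) = 0.5288
−0.05·log₂(0.05) = 0.2161
−0.05·log₂(0.05) = 0.2161
−0.16·log₂(0.16) = 0.4230
−0.34·log₂(0.34) = 0.5292
Sum ≈ 1.9132 → 1.913 bits.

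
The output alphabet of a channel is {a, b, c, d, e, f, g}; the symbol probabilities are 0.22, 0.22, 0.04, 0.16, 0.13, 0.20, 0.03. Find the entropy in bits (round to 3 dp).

H = −Σ pᵢ log₂ pᵢ.
−0.22·log₂(0.22) = 0.4806
−0.22·log₂(0.22) = 0.4806
−0.04·log₂(0.04) = 0.1858
−0.16·log₂(0.16) = 0.4230
−0.13·log₂(0.13) = 0.3826
−0.20·log₂(0.20) = 0.4644
−0.03·log₂(0.03) = 0.1518
Sum ≈ 2.5687 → 2.569 bits.

2.569 bits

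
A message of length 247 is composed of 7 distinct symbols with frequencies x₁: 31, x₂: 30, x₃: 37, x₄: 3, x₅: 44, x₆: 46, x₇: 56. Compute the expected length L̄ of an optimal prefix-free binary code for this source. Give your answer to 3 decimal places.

2.721 bits/symbol

Probabilities are the counts divided by 247.
Repeatedly combine the two least-probable nodes; the expected code length is the sum of the merged weights.
merge 3/247 + 30/247 → 33/247
merge 31/247 + 33/247 → 64/247
merge 37/247 + 44/247 → 81/247
merge 46/247 + 56/247 → 102/247
merge 64/247 + 81/247 → 145/247
merge 102/247 + 145/247 → 1
L = 33/247 + 64/247 + 81/247 + 102/247 + 145/247 + 1 = 672/247 ≈ 2.721 bits/symbol.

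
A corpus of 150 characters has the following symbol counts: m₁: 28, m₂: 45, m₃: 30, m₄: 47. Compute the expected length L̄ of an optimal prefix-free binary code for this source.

Probabilities are the counts divided by 150.
Repeatedly combine the two least-probable nodes; the expected code length is the sum of the merged weights.
merge 14/75 + 1/5 → 29/75
merge 3/10 + 47/150 → 46/75
merge 29/75 + 46/75 → 1
L = 29/75 + 46/75 + 1 = 2 bits/symbol.

2 bits/symbol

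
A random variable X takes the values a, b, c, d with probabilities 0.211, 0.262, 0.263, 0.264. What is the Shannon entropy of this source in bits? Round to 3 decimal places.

1.994 bits

H = −Σ pᵢ log₂ pᵢ.
−0.211·log₂(0.211) = 0.4736
−0.262·log₂(0.262) = 0.5063
−0.263·log₂(0.263) = 0.5068
−0.264·log₂(0.264) = 0.5072
Sum ≈ 1.9939 → 1.994 bits.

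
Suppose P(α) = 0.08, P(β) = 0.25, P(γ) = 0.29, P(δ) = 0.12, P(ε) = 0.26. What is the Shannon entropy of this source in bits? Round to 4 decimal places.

H = −Σ pᵢ log₂ pᵢ.
−0.08·log₂(0.08) = 0.2915
−0.25·log₂(0.25) = 0.5000
−0.29·log₂(0.29) = 0.5179
−0.12·log₂(0.12) = 0.3671
−0.26·log₂(0.26) = 0.5053
Sum ≈ 2.1818 → 2.1818 bits.

2.1818 bits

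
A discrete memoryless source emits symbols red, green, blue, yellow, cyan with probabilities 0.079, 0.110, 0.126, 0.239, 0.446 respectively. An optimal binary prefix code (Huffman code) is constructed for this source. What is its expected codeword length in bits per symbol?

Repeatedly combine the two least-probable nodes; the expected code length is the sum of the merged weights.
merge 79/1000 + 11/100 → 189/1000
merge 63/500 + 189/1000 → 63/200
merge 239/1000 + 63/200 → 277/500
merge 223/500 + 277/500 → 1
L = 189/1000 + 63/200 + 277/500 + 1 = 1029/500 = 2.058 bits/symbol.

2.058 bits/symbol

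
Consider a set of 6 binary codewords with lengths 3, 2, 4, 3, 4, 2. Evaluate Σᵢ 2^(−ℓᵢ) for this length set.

0.875

With common denominator 2^4 = 16: Σ 2^(−ℓᵢ) = 2/16 + 4/16 + 1/16 + 2/16 + 1/16 + 4/16 = 14/16 = 0.875.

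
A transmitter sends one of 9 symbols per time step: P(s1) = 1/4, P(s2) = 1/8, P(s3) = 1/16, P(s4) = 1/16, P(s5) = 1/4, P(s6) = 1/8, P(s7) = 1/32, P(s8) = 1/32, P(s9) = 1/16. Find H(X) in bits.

Each probability is a power of 1/2, so log₂(1/p) is an integer.
H = Σ p·log₂(1/p) = 1/4·2 + 1/8·3 + 1/16·4 + 1/16·4 + 1/4·2 + 1/8·3 + 1/32·5 + 1/32·5 + 1/16·4 = 2.8125 bits.

2.8125 bits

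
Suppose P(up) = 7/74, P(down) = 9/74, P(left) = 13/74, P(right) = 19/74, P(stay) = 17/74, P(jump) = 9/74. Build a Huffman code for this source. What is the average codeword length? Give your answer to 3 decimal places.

2.514 bits/symbol

Repeatedly combine the two least-probable nodes; the expected code length is the sum of the merged weights.
merge 7/74 + 9/74 → 8/37
merge 9/74 + 13/74 → 11/37
merge 8/37 + 17/74 → 33/74
merge 19/74 + 11/37 → 41/74
merge 33/74 + 41/74 → 1
L = 8/37 + 11/37 + 33/74 + 41/74 + 1 = 93/37 ≈ 2.514 bits/symbol.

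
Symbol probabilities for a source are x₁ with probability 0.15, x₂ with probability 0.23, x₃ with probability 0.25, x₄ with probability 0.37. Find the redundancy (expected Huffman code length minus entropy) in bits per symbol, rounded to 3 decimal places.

0.071 bits

Entropy H = −Σ p log₂ p ≈ 1.9289 bits.
Huffman merges: 3/20+23/100→19/50; 1/4+37/100→31/50; 19/50+31/50→1. L = 2 ≈ 2.0000.
L − H = 2.0000 − 1.9289 = 0.071 bits.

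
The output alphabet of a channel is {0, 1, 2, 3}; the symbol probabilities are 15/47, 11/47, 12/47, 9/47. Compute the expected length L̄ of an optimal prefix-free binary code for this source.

2 bits/symbol

Repeatedly combine the two least-probable nodes; the expected code length is the sum of the merged weights.
merge 9/47 + 11/47 → 20/47
merge 12/47 + 15/47 → 27/47
merge 20/47 + 27/47 → 1
L = 20/47 + 27/47 + 1 = 2 bits/symbol.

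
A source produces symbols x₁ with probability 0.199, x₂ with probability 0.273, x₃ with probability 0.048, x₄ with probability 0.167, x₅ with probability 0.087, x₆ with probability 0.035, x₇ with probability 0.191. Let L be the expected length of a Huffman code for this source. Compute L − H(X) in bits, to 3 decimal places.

0.042 bits

Entropy H = −Σ p log₂ p ≈ 2.5483 bits.
Huffman merges: 7/200+6/125→83/1000; 83/1000+87/1000→17/100; 167/1000+17/100→337/1000; 191/1000+199/1000→39/100; 273/1000+337/1000→61/100; 39/100+61/100→1. L = 259/100 ≈ 2.5900.
L − H = 2.5900 − 2.5483 = 0.042 bits.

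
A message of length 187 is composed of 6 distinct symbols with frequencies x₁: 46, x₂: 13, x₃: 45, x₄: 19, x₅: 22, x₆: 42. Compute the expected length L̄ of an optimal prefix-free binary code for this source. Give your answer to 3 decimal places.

Probabilities are the counts divided by 187.
Repeatedly combine the two least-probable nodes; the expected code length is the sum of the merged weights.
merge 13/187 + 19/187 → 32/187
merge 2/17 + 32/187 → 54/187
merge 42/187 + 45/187 → 87/187
merge 46/187 + 54/187 → 100/187
merge 87/187 + 100/187 → 1
L = 32/187 + 54/187 + 87/187 + 100/187 + 1 = 460/187 ≈ 2.460 bits/symbol.

2.460 bits/symbol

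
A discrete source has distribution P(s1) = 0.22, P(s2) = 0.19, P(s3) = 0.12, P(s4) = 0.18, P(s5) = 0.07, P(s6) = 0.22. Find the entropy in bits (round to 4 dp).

2.4973 bits

H = −Σ pᵢ log₂ pᵢ.
−0.22·log₂(0.22) = 0.4806
−0.19·log₂(0.19) = 0.4552
−0.12·log₂(0.12) = 0.3671
−0.18·log₂(0.18) = 0.4453
−0.07·log₂(0.07) = 0.2686
−0.22·log₂(0.22) = 0.4806
Sum ≈ 2.4973 → 2.4973 bits.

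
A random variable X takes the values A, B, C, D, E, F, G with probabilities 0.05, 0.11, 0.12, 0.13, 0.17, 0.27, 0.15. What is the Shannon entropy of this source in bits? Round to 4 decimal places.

2.6712 bits

H = −Σ pᵢ log₂ pᵢ.
−0.05·log₂(0.05) = 0.2161
−0.11·log₂(0.11) = 0.3503
−0.12·log₂(0.12) = 0.3671
−0.13·log₂(0.13) = 0.3826
−0.17·log₂(0.17) = 0.4346
−0.27·log₂(0.27) = 0.5100
−0.15·log₂(0.15) = 0.4105
Sum ≈ 2.6712 → 2.6712 bits.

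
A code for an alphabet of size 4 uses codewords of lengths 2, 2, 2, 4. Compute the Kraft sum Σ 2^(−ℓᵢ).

With common denominator 2^4 = 16: Σ 2^(−ℓᵢ) = 4/16 + 4/16 + 4/16 + 1/16 = 13/16 = 0.8125.

0.8125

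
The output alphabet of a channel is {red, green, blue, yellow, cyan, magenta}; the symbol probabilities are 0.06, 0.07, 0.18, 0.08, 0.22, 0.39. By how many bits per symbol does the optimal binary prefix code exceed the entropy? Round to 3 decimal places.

0.081 bits

Entropy H = −Σ p log₂ p ≈ 2.2593 bits.
Huffman merges: 3/50+7/100→13/100; 2/25+13/100→21/100; 9/50+21/100→39/100; 11/50+39/100→61/100; 39/100+61/100→1. L = 117/50 ≈ 2.3400.
L − H = 2.3400 − 2.2593 = 0.081 bits.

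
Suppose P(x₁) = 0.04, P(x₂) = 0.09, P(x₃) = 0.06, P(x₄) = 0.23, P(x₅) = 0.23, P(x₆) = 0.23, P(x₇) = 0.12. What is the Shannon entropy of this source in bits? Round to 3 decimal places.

2.572 bits

H = −Σ pᵢ log₂ pᵢ.
−0.04·log₂(0.04) = 0.1858
−0.09·log₂(0.09) = 0.3127
−0.06·log₂(0.06) = 0.2435
−0.23·log₂(0.23) = 0.4877
−0.23·log₂(0.23) = 0.4877
−0.23·log₂(0.23) = 0.4877
−0.12·log₂(0.12) = 0.3671
Sum ≈ 2.5720 → 2.572 bits.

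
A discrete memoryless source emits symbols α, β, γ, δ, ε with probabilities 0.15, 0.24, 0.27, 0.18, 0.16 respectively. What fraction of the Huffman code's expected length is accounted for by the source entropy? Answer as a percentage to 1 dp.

Entropy H = −Σ p log₂ p ≈ 2.2830 bits.
Huffman merges: 3/20+4/25→31/100; 9/50+6/25→21/50; 27/100+31/100→29/50; 21/50+29/50→1. L = 231/100 ≈ 2.3100.
Efficiency = H/L = 2.2830/2.3100 = 98.8%.

98.8%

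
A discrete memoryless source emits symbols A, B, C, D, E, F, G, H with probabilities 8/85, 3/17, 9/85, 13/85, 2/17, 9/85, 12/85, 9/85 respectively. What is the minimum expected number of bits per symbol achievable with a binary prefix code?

Repeatedly combine the two least-probable nodes; the expected code length is the sum of the merged weights.
merge 8/85 + 9/85 → 1/5
merge 9/85 + 9/85 → 18/85
merge 2/17 + 12/85 → 22/85
merge 13/85 + 3/17 → 28/85
merge 1/5 + 18/85 → 7/17
merge 22/85 + 28/85 → 10/17
merge 7/17 + 10/17 → 1
L = 1/5 + 18/85 + 22/85 + 28/85 + 7/17 + 10/17 + 1 = 3 bits/symbol.

3 bits/symbol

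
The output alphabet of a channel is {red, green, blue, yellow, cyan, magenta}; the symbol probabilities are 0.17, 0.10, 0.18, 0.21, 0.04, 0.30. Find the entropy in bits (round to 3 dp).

2.392 bits

H = −Σ pᵢ log₂ pᵢ.
−0.17·log₂(0.17) = 0.4346
−0.10·log₂(0.10) = 0.3322
−0.18·log₂(0.18) = 0.4453
−0.21·log₂(0.21) = 0.4728
−0.04·log₂(0.04) = 0.1858
−0.30·log₂(0.30) = 0.5211
Sum ≈ 2.3918 → 2.392 bits.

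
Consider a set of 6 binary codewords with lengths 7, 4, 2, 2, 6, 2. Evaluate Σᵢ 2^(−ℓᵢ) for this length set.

With common denominator 2^7 = 128: Σ 2^(−ℓᵢ) = 1/128 + 8/128 + 32/128 + 32/128 + 2/128 + 32/128 = 107/128 = 0.8359375.

0.8359375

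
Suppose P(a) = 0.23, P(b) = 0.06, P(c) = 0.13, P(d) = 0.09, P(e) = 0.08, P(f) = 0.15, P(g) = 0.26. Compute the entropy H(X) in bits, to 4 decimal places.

H = −Σ pᵢ log₂ pᵢ.
−0.23·log₂(0.23) = 0.4877
−0.06·log₂(0.06) = 0.2435
−0.13·log₂(0.13) = 0.3826
−0.09·log₂(0.09) = 0.3127
−0.08·log₂(0.08) = 0.2915
−0.15·log₂(0.15) = 0.4105
−0.26·log₂(0.26) = 0.5053
Sum ≈ 2.6338 → 2.6338 bits.

2.6338 bits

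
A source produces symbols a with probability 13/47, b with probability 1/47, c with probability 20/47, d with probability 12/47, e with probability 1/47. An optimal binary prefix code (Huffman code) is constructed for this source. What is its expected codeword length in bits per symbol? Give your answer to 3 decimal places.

Repeatedly combine the two least-probable nodes; the expected code length is the sum of the merged weights.
merge 1/47 + 1/47 → 2/47
merge 2/47 + 12/47 → 14/47
merge 13/47 + 14/47 → 27/47
merge 20/47 + 27/47 → 1
L = 2/47 + 14/47 + 27/47 + 1 = 90/47 ≈ 1.915 bits/symbol.

1.915 bits/symbol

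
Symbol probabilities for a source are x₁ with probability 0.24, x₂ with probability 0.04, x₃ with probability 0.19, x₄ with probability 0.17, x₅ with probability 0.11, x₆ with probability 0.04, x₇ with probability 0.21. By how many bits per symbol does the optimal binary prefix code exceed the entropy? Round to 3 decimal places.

0.051 bits

Entropy H = −Σ p log₂ p ≈ 2.5786 bits.
Huffman merges: 1/25+1/25→2/25; 2/25+11/100→19/100; 17/100+19/100→9/25; 19/100+21/100→2/5; 6/25+9/25→3/5; 2/5+3/5→1. L = 263/100 ≈ 2.6300.
L − H = 2.6300 − 2.5786 = 0.051 bits.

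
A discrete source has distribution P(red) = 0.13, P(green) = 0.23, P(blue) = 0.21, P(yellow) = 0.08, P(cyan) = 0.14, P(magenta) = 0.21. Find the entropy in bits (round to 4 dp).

H = −Σ pᵢ log₂ pᵢ.
−0.13·log₂(0.13) = 0.3826
−0.23·log₂(0.23) = 0.4877
−0.21·log₂(0.21) = 0.4728
−0.08·log₂(0.08) = 0.2915
−0.14·log₂(0.14) = 0.3971
−0.21·log₂(0.21) = 0.4728
Sum ≈ 2.5046 → 2.5046 bits.

2.5046 bits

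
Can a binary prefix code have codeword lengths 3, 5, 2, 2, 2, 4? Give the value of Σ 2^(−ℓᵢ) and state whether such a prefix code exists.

0.96875; yes

With common denominator 2^5 = 32: Σ 2^(−ℓᵢ) = 4/32 + 1/32 + 8/32 + 8/32 + 8/32 + 2/32 = 31/32 = 0.96875.
Kraft's inequality requires Σ ≤ 1; here Σ = 0.96875 ≤ 1, so such a prefix code exists.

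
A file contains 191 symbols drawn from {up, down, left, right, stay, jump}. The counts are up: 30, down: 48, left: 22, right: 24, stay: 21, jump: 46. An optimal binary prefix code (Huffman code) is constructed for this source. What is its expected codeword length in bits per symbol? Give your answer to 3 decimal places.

Probabilities are the counts divided by 191.
Repeatedly combine the two least-probable nodes; the expected code length is the sum of the merged weights.
merge 21/191 + 22/191 → 43/191
merge 24/191 + 30/191 → 54/191
merge 43/191 + 46/191 → 89/191
merge 48/191 + 54/191 → 102/191
merge 89/191 + 102/191 → 1
L = 43/191 + 54/191 + 89/191 + 102/191 + 1 = 479/191 ≈ 2.508 bits/symbol.

2.508 bits/symbol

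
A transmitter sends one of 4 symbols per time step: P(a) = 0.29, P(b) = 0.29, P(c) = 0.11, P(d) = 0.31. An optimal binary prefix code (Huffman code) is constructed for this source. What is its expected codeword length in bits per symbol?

Repeatedly combine the two least-probable nodes; the expected code length is the sum of the merged weights.
merge 11/100 + 29/100 → 2/5
merge 29/100 + 31/100 → 3/5
merge 2/5 + 3/5 → 1
L = 2/5 + 3/5 + 1 = 2 bits/symbol.

2 bits/symbol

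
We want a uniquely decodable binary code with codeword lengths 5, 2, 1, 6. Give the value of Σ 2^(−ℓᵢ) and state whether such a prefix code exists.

With common denominator 2^6 = 64: Σ 2^(−ℓᵢ) = 2/64 + 16/64 + 32/64 + 1/64 = 51/64 = 0.796875.
Kraft's inequality requires Σ ≤ 1; here Σ = 0.796875 ≤ 1, so such a prefix code exists.

0.796875; yes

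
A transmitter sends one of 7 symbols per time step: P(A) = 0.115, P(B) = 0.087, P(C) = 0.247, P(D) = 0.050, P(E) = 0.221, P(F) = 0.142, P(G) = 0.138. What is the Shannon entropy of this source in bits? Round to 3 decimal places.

H = −Σ pᵢ log₂ pᵢ.
−0.115·log₂(0.115) = 0.3588
−0.087·log₂(0.087) = 0.3065
−0.247·log₂(0.247) = 0.4983
−0.050·log₂(0.050) = 0.2161
−0.221·log₂(0.221) = 0.4813
−0.142·log₂(0.142) = 0.3999
−0.138·log₂(0.138) = 0.3943
Sum ≈ 2.6552 → 2.655 bits.

2.655 bits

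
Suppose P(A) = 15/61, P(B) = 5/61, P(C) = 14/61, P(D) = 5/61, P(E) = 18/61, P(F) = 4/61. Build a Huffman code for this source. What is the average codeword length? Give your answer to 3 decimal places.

Repeatedly combine the two least-probable nodes; the expected code length is the sum of the merged weights.
merge 4/61 + 5/61 → 9/61
merge 5/61 + 9/61 → 14/61
merge 14/61 + 14/61 → 28/61
merge 15/61 + 18/61 → 33/61
merge 28/61 + 33/61 → 1
L = 9/61 + 14/61 + 28/61 + 33/61 + 1 = 145/61 ≈ 2.377 bits/symbol.

2.377 bits/symbol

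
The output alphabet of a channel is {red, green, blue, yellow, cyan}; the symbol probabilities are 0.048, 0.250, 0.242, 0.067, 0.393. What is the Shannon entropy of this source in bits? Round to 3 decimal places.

1.996 bits

H = −Σ pᵢ log₂ pᵢ.
−0.048·log₂(0.048) = 0.2103
−0.250·log₂(0.250) = 0.5000
−0.242·log₂(0.242) = 0.4954
−0.067·log₂(0.067) = 0.2613
−0.393·log₂(0.393) = 0.5295
Sum ≈ 1.9964 → 1.996 bits.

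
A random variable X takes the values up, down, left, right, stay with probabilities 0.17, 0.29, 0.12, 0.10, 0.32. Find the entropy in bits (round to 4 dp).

2.1778 bits

H = −Σ pᵢ log₂ pᵢ.
−0.17·log₂(0.17) = 0.4346
−0.29·log₂(0.29) = 0.5179
−0.12·log₂(0.12) = 0.3671
−0.10·log₂(0.10) = 0.3322
−0.32·log₂(0.32) = 0.5260
Sum ≈ 2.1778 → 2.1778 bits.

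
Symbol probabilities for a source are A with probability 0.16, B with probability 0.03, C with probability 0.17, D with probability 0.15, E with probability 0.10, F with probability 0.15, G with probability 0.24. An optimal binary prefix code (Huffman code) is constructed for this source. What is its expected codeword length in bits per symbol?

Repeatedly combine the two least-probable nodes; the expected code length is the sum of the merged weights.
merge 3/100 + 1/10 → 13/100
merge 13/100 + 3/20 → 7/25
merge 3/20 + 4/25 → 31/100
merge 17/100 + 6/25 → 41/100
merge 7/25 + 31/100 → 59/100
merge 41/100 + 59/100 → 1
L = 13/100 + 7/25 + 31/100 + 41/100 + 59/100 + 1 = 68/25 = 2.72 bits/symbol.

2.72 bits/symbol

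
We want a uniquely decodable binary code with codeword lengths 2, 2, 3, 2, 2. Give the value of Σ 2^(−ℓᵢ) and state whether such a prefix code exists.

With common denominator 2^3 = 8: Σ 2^(−ℓᵢ) = 2/8 + 2/8 + 1/8 + 2/8 + 2/8 = 9/8 = 1.125.
Kraft's inequality requires Σ ≤ 1; here Σ = 1.125 > 1, so no such prefix code exists.

1.125; no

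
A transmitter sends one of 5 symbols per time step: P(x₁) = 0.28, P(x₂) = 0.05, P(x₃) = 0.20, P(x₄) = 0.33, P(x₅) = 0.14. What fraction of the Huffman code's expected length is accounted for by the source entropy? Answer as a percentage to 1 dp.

Entropy H = −Σ p log₂ p ≈ 2.1196 bits.
Huffman merges: 1/20+7/50→19/100; 19/100+1/5→39/100; 7/25+33/100→61/100; 39/100+61/100→1. L = 219/100 ≈ 2.1900.
Efficiency = H/L = 2.1196/2.1900 = 96.8%.

96.8%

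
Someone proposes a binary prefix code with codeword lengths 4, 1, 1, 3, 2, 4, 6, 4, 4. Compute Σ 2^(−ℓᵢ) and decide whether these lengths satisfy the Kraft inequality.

1.640625; no

With common denominator 2^6 = 64: Σ 2^(−ℓᵢ) = 4/64 + 32/64 + 32/64 + 8/64 + 16/64 + 4/64 + 1/64 + 4/64 + 4/64 = 105/64 = 1.640625.
Kraft's inequality requires Σ ≤ 1; here Σ = 1.640625 > 1, so no such prefix code exists.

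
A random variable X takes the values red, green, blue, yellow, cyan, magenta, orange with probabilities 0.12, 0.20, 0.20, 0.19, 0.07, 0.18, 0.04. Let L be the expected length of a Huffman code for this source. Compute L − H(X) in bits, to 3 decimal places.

0.059 bits

Entropy H = −Σ p log₂ p ≈ 2.6507 bits.
Huffman merges: 1/25+7/100→11/100; 11/100+3/25→23/100; 9/50+19/100→37/100; 1/5+1/5→2/5; 23/100+37/100→3/5; 2/5+3/5→1. L = 271/100 ≈ 2.7100.
L − H = 2.7100 − 2.6507 = 0.059 bits.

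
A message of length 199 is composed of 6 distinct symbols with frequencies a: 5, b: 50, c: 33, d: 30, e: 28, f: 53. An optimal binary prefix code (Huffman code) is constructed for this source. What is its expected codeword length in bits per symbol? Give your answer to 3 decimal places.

Probabilities are the counts divided by 199.
Repeatedly combine the two least-probable nodes; the expected code length is the sum of the merged weights.
merge 5/199 + 28/199 → 33/199
merge 30/199 + 33/199 → 63/199
merge 33/199 + 50/199 → 83/199
merge 53/199 + 63/199 → 116/199
merge 83/199 + 116/199 → 1
L = 33/199 + 63/199 + 83/199 + 116/199 + 1 = 494/199 ≈ 2.482 bits/symbol.

2.482 bits/symbol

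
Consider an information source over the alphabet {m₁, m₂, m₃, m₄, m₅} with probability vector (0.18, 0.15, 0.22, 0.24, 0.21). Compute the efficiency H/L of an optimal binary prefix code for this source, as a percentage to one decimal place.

Entropy H = −Σ p log₂ p ≈ 2.3034 bits.
Huffman merges: 3/20+9/50→33/100; 21/100+11/50→43/100; 6/25+33/100→57/100; 43/100+57/100→1. L = 233/100 ≈ 2.3300.
Efficiency = H/L = 2.3034/2.3300 = 98.9%.

98.9%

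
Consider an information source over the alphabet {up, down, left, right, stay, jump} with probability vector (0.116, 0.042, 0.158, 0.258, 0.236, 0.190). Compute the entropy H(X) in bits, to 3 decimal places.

H = −Σ pᵢ log₂ pᵢ.
−0.116·log₂(0.116) = 0.3605
−0.042·log₂(0.042) = 0.1921
−0.158·log₂(0.158) = 0.4206
−0.258·log₂(0.258) = 0.5043
−0.236·log₂(0.236) = 0.4916
−0.190·log₂(0.190) = 0.4552
Sum ≈ 2.4243 → 2.424 bits.

2.424 bits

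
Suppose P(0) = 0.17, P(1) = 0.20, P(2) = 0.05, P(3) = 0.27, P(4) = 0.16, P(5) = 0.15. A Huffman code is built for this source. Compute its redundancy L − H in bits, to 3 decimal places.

Entropy H = −Σ p log₂ p ≈ 2.4587 bits.
Huffman merges: 1/20+3/20→1/5; 4/25+17/100→33/100; 1/5+1/5→2/5; 27/100+33/100→3/5; 2/5+3/5→1. L = 253/100 ≈ 2.5300.
L − H = 2.5300 − 2.4587 = 0.071 bits.

0.071 bits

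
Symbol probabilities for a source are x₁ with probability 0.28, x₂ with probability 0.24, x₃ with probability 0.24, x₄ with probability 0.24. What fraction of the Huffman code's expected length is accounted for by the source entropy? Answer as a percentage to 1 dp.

Entropy H = −Σ p log₂ p ≈ 1.9966 bits.
Huffman merges: 6/25+6/25→12/25; 6/25+7/25→13/25; 12/25+13/25→1. L = 2 ≈ 2.0000.
Efficiency = H/L = 1.9966/2.0000 = 99.8%.

99.8%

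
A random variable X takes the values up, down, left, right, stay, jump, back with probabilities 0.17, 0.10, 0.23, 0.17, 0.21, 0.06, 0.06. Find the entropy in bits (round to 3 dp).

2.649 bits

H = −Σ pᵢ log₂ pᵢ.
−0.17·log₂(0.17) = 0.4346
−0.10·log₂(0.10) = 0.3322
−0.23·log₂(0.23) = 0.4877
−0.17·log₂(0.17) = 0.4346
−0.21·log₂(0.21) = 0.4728
−0.06·log₂(0.06) = 0.2435
−0.06·log₂(0.06) = 0.2435
Sum ≈ 2.6489 → 2.649 bits.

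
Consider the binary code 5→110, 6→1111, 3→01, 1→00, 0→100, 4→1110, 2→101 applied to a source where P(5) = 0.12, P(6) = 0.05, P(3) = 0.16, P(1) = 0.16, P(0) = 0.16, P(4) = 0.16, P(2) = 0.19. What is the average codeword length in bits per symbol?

2.89 bits/symbol

L̄ = Σ pᵢ·ℓᵢ = 0.12·3 + 0.05·4 + 0.16·2 + 0.16·2 + 0.16·3 + 0.16·4 + 0.19·3 = 2.89 bits/symbol.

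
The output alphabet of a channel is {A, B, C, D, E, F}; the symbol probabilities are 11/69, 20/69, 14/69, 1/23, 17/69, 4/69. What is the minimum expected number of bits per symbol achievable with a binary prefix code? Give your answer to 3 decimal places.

2.362 bits/symbol

Repeatedly combine the two least-probable nodes; the expected code length is the sum of the merged weights.
merge 1/23 + 4/69 → 7/69
merge 7/69 + 11/69 → 6/23
merge 14/69 + 17/69 → 31/69
merge 6/23 + 20/69 → 38/69
merge 31/69 + 38/69 → 1
L = 7/69 + 6/23 + 31/69 + 38/69 + 1 = 163/69 ≈ 2.362 bits/symbol.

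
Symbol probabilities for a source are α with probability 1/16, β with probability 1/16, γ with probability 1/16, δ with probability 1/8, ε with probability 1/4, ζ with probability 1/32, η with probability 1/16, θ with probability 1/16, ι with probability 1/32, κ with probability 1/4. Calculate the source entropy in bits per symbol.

2.9375 bits

Each probability is a power of 1/2, so log₂(1/p) is an integer.
H = Σ p·log₂(1/p) = 1/16·4 + 1/16·4 + 1/16·4 + 1/8·3 + 1/4·2 + 1/32·5 + 1/16·4 + 1/16·4 + 1/32·5 + 1/4·2 = 2.9375 bits.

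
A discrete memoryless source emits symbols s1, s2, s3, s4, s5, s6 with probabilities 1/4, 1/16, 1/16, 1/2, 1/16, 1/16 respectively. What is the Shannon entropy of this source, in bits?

2 bits

Each probability is a power of 1/2, so log₂(1/p) is an integer.
H = Σ p·log₂(1/p) = 1/4·2 + 1/16·4 + 1/16·4 + 1/2·1 + 1/16·4 + 1/16·4 = 2 bits.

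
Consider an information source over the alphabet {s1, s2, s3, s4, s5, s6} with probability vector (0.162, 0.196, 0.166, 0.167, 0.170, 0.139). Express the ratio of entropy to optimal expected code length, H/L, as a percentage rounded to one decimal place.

Entropy H = −Σ p log₂ p ≈ 2.5778 bits.
Huffman merges: 139/1000+81/500→301/1000; 83/500+167/1000→333/1000; 17/100+49/250→183/500; 301/1000+333/1000→317/500; 183/500+317/500→1. L = 1317/500 ≈ 2.6340.
Efficiency = H/L = 2.5778/2.6340 = 97.9%.

97.9%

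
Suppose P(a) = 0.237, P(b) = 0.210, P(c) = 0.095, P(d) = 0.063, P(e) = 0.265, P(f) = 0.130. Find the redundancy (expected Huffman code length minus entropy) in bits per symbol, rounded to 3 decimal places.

Entropy H = −Σ p log₂ p ≈ 2.4293 bits.
Huffman merges: 63/1000+19/200→79/500; 13/100+79/500→36/125; 21/100+237/1000→447/1000; 53/200+36/125→553/1000; 447/1000+553/1000→1. L = 1223/500 ≈ 2.4460.
L − H = 2.4460 − 2.4293 = 0.017 bits.

0.017 bits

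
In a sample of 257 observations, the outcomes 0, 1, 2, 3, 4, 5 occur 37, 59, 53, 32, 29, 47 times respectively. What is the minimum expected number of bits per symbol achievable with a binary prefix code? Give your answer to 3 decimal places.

2.564 bits/symbol

Probabilities are the counts divided by 257.
Repeatedly combine the two least-probable nodes; the expected code length is the sum of the merged weights.
merge 29/257 + 32/257 → 61/257
merge 37/257 + 47/257 → 84/257
merge 53/257 + 59/257 → 112/257
merge 61/257 + 84/257 → 145/257
merge 112/257 + 145/257 → 1
L = 61/257 + 84/257 + 112/257 + 145/257 + 1 = 659/257 ≈ 2.564 bits/symbol.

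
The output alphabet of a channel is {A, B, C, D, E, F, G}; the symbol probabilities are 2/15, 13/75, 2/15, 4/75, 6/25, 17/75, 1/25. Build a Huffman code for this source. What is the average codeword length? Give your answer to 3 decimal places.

2.627 bits/symbol

Repeatedly combine the two least-probable nodes; the expected code length is the sum of the merged weights.
merge 1/25 + 4/75 → 7/75
merge 7/75 + 2/15 → 17/75
merge 2/15 + 13/75 → 23/75
merge 17/75 + 17/75 → 34/75
merge 6/25 + 23/75 → 41/75
merge 34/75 + 41/75 → 1
L = 7/75 + 17/75 + 23/75 + 34/75 + 41/75 + 1 = 197/75 ≈ 2.627 bits/symbol.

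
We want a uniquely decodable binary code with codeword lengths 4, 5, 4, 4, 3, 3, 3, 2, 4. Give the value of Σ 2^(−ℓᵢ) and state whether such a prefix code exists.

0.90625; yes

With common denominator 2^5 = 32: Σ 2^(−ℓᵢ) = 2/32 + 1/32 + 2/32 + 2/32 + 4/32 + 4/32 + 4/32 + 8/32 + 2/32 = 29/32 = 0.90625.
Kraft's inequality requires Σ ≤ 1; here Σ = 0.90625 ≤ 1, so such a prefix code exists.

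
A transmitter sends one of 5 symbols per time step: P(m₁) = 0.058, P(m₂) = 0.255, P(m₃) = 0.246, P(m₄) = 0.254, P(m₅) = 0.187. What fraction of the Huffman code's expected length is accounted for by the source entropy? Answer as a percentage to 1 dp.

Entropy H = −Σ p log₂ p ≈ 2.1932 bits.
Huffman merges: 29/500+187/1000→49/200; 49/200+123/500→491/1000; 127/500+51/200→509/1000; 491/1000+509/1000→1. L = 449/200 ≈ 2.2450.
Efficiency = H/L = 2.1932/2.2450 = 97.7%.

97.7%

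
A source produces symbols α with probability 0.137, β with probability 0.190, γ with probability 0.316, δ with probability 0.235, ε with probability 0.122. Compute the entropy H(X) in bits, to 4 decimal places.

2.2346 bits

H = −Σ pᵢ log₂ pᵢ.
−0.137·log₂(0.137) = 0.3929
−0.190·log₂(0.190) = 0.4552
−0.316·log₂(0.316) = 0.5252
−0.235·log₂(0.235) = 0.4910
−0.122·log₂(0.122) = 0.3703
Sum ≈ 2.2346 → 2.2346 bits.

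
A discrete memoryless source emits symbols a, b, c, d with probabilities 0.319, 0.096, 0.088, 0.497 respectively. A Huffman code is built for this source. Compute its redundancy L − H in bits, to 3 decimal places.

Entropy H = −Σ p log₂ p ≈ 1.6603 bits.
Huffman merges: 11/125+12/125→23/125; 23/125+319/1000→503/1000; 497/1000+503/1000→1. L = 1687/1000 ≈ 1.6870.
L − H = 1.6870 − 1.6603 = 0.027 bits.

0.027 bits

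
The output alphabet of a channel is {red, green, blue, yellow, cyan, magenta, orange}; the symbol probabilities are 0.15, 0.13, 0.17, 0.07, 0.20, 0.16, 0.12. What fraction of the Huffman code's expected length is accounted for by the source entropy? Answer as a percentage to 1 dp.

Entropy H = −Σ p log₂ p ≈ 2.7508 bits.
Huffman merges: 7/100+3/25→19/100; 13/100+3/20→7/25; 4/25+17/100→33/100; 19/100+1/5→39/100; 7/25+33/100→61/100; 39/100+61/100→1. L = 14/5 ≈ 2.8000.
Efficiency = H/L = 2.7508/2.8000 = 98.2%.

98.2%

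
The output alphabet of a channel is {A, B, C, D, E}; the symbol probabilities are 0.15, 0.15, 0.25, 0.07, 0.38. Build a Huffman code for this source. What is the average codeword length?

2.21 bits/symbol

Repeatedly combine the two least-probable nodes; the expected code length is the sum of the merged weights.
merge 7/100 + 3/20 → 11/50
merge 3/20 + 11/50 → 37/100
merge 1/4 + 37/100 → 31/50
merge 19/50 + 31/50 → 1
L = 11/50 + 37/100 + 31/50 + 1 = 221/100 = 2.21 bits/symbol.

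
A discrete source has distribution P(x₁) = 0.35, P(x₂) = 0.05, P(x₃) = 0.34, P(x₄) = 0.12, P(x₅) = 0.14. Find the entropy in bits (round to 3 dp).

2.040 bits

H = −Σ pᵢ log₂ pᵢ.
−0.35·log₂(0.35) = 0.5301
−0.05·log₂(0.05) = 0.2161
−0.34·log₂(0.34) = 0.5292
−0.12·log₂(0.12) = 0.3671
−0.14·log₂(0.14) = 0.3971
Sum ≈ 2.0395 → 2.040 bits.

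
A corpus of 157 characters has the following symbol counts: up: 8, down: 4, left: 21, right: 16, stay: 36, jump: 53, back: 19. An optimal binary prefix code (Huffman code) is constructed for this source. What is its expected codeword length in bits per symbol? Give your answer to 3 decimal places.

Probabilities are the counts divided by 157.
Repeatedly combine the two least-probable nodes; the expected code length is the sum of the merged weights.
merge 4/157 + 8/157 → 12/157
merge 12/157 + 16/157 → 28/157
merge 19/157 + 21/157 → 40/157
merge 28/157 + 36/157 → 64/157
merge 40/157 + 53/157 → 93/157
merge 64/157 + 93/157 → 1
L = 12/157 + 28/157 + 40/157 + 64/157 + 93/157 + 1 = 394/157 ≈ 2.510 bits/symbol.

2.510 bits/symbol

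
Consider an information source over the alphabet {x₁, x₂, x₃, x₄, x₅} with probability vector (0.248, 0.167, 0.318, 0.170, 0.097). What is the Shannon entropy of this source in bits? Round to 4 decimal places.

2.2168 bits

H = −Σ pᵢ log₂ pᵢ.
−0.248·log₂(0.248) = 0.4989
−0.167·log₂(0.167) = 0.4312
−0.318·log₂(0.318) = 0.5256
−0.170·log₂(0.170) = 0.4346
−0.097·log₂(0.097) = 0.3265
Sum ≈ 2.2168 → 2.2168 bits.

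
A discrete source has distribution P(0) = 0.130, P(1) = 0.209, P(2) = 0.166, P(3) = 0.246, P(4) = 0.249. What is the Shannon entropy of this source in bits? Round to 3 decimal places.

2.282 bits

H = −Σ pᵢ log₂ pᵢ.
−0.130·log₂(0.130) = 0.3826
−0.209·log₂(0.209) = 0.4720
−0.166·log₂(0.166) = 0.4301
−0.246·log₂(0.246) = 0.4977
−0.249·log₂(0.249) = 0.4994
Sum ≈ 2.2819 → 2.282 bits.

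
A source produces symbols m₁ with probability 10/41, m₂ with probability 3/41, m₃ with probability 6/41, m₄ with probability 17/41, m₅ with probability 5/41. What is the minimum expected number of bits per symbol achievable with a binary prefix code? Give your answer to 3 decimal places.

2.122 bits/symbol

Repeatedly combine the two least-probable nodes; the expected code length is the sum of the merged weights.
merge 3/41 + 5/41 → 8/41
merge 6/41 + 8/41 → 14/41
merge 10/41 + 14/41 → 24/41
merge 17/41 + 24/41 → 1
L = 8/41 + 14/41 + 24/41 + 1 = 87/41 ≈ 2.122 bits/symbol.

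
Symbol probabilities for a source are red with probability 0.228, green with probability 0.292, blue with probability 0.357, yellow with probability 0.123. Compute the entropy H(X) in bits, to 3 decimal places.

H = −Σ pᵢ log₂ pᵢ.
−0.228·log₂(0.228) = 0.4863
−0.292·log₂(0.292) = 0.5186
−0.357·log₂(0.357) = 0.5305
−0.123·log₂(0.123) = 0.3719
Sum ≈ 1.9072 → 1.907 bits.

1.907 bits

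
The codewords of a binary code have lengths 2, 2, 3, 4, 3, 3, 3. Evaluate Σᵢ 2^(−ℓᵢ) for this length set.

1.0625

With common denominator 2^4 = 16: Σ 2^(−ℓᵢ) = 4/16 + 4/16 + 2/16 + 1/16 + 2/16 + 2/16 + 2/16 = 17/16 = 1.0625.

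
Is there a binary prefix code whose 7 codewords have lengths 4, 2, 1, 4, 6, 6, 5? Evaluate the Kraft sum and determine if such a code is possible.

With common denominator 2^6 = 64: Σ 2^(−ℓᵢ) = 4/64 + 16/64 + 32/64 + 4/64 + 1/64 + 1/64 + 2/64 = 60/64 = 0.9375.
Kraft's inequality requires Σ ≤ 1; here Σ = 0.9375 ≤ 1, so such a prefix code exists.

0.9375; yes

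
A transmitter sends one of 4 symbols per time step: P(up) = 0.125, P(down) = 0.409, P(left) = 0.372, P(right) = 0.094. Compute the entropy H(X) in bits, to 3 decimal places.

1.754 bits

H = −Σ pᵢ log₂ pᵢ.
−0.125·log₂(0.125) = 0.3750
−0.409·log₂(0.409) = 0.5275
−0.372·log₂(0.372) = 0.5307
−0.094·log₂(0.094) = 0.3207
Sum ≈ 1.7539 → 1.754 bits.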